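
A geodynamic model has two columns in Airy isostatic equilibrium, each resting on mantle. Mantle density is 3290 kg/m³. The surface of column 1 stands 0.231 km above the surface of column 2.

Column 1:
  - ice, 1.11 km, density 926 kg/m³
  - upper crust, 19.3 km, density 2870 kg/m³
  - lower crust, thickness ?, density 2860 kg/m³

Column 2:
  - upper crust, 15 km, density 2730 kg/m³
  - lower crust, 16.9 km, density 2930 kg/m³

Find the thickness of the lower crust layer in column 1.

Take the compensation level at the base of the deeper column (depth z_c below the surface of column 1) and equate Σ ρ_i t_i down to z_c; mantle fills any gap and the z_c terms cancel.
Column 1: 1.11×926 + 19.3×2870 + x×2860 + (z_c − 20.41 − x)×3290
Column 2: 0.231×0 + 15×2730 + 16.9×2930 + (z_c − 0.231 − 31.9)×3290
The z_c×3290 term appears on both sides and cancels. Collect the known terms of each column as K = Σ(ρt)_known − 3290 × (depth of known layers): K_1 = 56418.86 − 3290×20.41 = −10730.04; K_2 = 90467 − 3290×(0.231 + 31.9) = −15243.99.
Balance: K_1 − x×(3290 − 2860) = K_2, so x = (K_1 − K_2)/(3290 − 2860) = 4513.95/430 = 10.5 km.

10.5 km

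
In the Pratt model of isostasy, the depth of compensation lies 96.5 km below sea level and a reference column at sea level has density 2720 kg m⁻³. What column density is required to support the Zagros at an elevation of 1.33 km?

2680 kg m⁻³

Pratt balance: ρ_ref D = ρ (D + h).
ρ = ρ_ref D/(D + h) = 2720 × 96.5 km/(96.5 km + 1.33 km) = 2680 kg m⁻³.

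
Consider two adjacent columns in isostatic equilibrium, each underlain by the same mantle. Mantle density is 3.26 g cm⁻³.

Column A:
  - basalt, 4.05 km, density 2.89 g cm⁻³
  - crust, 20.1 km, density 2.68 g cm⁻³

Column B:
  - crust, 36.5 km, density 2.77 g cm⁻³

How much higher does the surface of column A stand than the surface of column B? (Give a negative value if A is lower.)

For any compensation level in the mantle, the mantle terms cancel and isostasy reduces to e = (Σt_A − Σt_B) − (Σ(ρt)_A − Σ(ρt)_B) / ρ_m.
Σt_A = 24.15 km; Σt_B = 36.5 km; Σ(ρt)_A = 65.5725; Σ(ρt)_B = 101.105 (in km·g cm⁻³).
e = (24.15 − 36.5) − (65.5725 − 101.105) / 3.26 = −1.45 km.

−1.45 km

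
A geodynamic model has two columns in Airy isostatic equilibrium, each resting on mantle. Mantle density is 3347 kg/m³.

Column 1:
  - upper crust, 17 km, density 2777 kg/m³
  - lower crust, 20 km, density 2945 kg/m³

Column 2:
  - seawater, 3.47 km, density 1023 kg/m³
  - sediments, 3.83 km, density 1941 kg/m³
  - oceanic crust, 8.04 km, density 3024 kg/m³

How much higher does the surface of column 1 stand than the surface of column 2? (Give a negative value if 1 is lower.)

0.503 km

For any compensation level in the mantle, the mantle terms cancel and isostasy reduces to e = (Σt_1 − Σt_2) − (Σ(ρt)_1 − Σ(ρt)_2) / ρ_m.
Σt_1 = 37 km; Σt_2 = 15.34 km; Σ(ρt)_1 = 106109; Σ(ρt)_2 = 35296.8 (in km·kg/m³).
e = (37 − 15.34) − (106109 − 35296.8) / 3347 = 0.503 km.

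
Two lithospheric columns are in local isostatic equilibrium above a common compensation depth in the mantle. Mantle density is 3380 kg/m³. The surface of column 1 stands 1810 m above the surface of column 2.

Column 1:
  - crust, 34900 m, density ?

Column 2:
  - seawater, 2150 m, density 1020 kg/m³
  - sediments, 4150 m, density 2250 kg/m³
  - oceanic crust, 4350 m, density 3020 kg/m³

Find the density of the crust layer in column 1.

2880 kg/m³

Take the compensation level at the base of the deeper column (depth z_c below the surface of column 1) and equate Σ ρ_i t_i down to z_c; mantle fills any gap and the z_c terms cancel.
Column 1: 34900×ρ + (z_c − 34900)×3380
Column 2: 1810×0 + 2150×1020 + 4150×2250 + 4350×3020 + (z_c − 1810 − 10650)×3380
The z_c×3380 term appears on both sides and cancels. Collect the known terms of each column as K = Σ(ρt)_known − 3380 × (depth of known layers): K_1 = 0 − 3380×34900 = −117962000; K_2 = 24667500 − 3380×(1810 + 10650) = −17447300.
Balance: K_1 + 34900×ρ = K_2, so ρ = (K_2 − K_1)/34900 = 100515000/34900 = 2880 kg/m³.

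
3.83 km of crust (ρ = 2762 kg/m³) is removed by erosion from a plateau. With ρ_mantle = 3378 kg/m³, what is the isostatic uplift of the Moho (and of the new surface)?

3.13 km

Unloading: uplift u = e ρ_c/ρ_m = 3.83 km × 2762/3378 = 3.13 km.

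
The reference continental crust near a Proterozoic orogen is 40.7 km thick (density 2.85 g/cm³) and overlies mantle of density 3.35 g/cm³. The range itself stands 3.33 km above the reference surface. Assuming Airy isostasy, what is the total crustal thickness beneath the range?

Root depth r = h ρ_c / (ρ_m − ρ_c) = 3.33 km × 2.85 / 0.5 = 18.98 km.
Total thickness = T + h + r = 40.7 km + 3.33 km + 18.98 km = 63 km.

63 km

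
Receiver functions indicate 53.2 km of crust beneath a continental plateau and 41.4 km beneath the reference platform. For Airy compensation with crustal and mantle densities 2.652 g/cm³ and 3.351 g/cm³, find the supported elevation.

Excess crust Δ = 53.2 km − 41.4 km = 11.8 km, split between elevation h and root r with h + r = Δ.
Airy balance ρ_c h = (ρ_m − ρ_c) r gives r = h ρ_c/(ρ_m − ρ_c), so h (1 + ρ_c/(ρ_m − ρ_c)) = Δ, i.e. h = Δ (ρ_m − ρ_c)/ρ_m.
h = 11.8 km × 0.699/3.351 = 2.46 km.

2.46 km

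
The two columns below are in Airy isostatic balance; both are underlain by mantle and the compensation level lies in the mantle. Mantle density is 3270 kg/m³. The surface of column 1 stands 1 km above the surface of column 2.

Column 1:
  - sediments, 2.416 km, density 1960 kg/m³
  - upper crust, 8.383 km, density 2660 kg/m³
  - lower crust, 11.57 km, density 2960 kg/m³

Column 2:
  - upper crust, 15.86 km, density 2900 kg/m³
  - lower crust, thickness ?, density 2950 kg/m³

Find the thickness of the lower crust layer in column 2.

8.52 km

Take the compensation level at the base of the deeper column (depth z_c below the surface of column 1) and equate Σ ρ_i t_i down to z_c; mantle fills any gap and the z_c terms cancel.
Column 1: 2.416×1960 + 8.383×2660 + 11.57×2960 + (z_c − 22.369)×3270
Column 2: 1×0 + 15.86×2900 + x×2950 + (z_c − 1 − 15.86 − x)×3270
The z_c×3270 term appears on both sides and cancels. Collect the known terms of each column as K = Σ(ρt)_known − 3270 × (depth of known layers): K_1 = 61281.34 − 3270×22.369 = −11865.29; K_2 = 45994 − 3270×(1 + 15.86) = −9138.2.
Balance: K_1 = K_2 − x×(3270 − 2950), so x = (K_2 − K_1)/(3270 − 2950) = 2727.09/320 = 8.52 km.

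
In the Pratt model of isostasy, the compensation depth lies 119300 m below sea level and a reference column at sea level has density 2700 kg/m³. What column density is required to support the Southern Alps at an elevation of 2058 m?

Pratt balance: ρ_ref D = ρ (D + h).
ρ = ρ_ref D/(D + h) = 2700 × 119300 m/(119300 m + 2058 m) = 2650 kg/m³.

2650 kg/m³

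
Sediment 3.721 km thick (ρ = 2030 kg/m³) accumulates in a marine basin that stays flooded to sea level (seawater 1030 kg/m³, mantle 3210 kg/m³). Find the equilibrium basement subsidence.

1.71 km

Submarine loading: the sediment displaces seawater, and the subsidence is in turn flooded, so s (ρ_m − ρ_w) = t (ρ_sed − ρ_w).
s = 3.721 km × (2030 − 1030) / (3210 − 1030) = 1.71 km.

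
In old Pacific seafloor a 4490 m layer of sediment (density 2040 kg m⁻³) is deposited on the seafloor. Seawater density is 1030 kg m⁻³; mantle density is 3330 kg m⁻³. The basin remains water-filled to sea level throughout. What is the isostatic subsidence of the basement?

Submarine loading: the sediment displaces seawater, and the subsidence is in turn flooded, so s (ρ_m − ρ_w) = t (ρ_sed − ρ_w).
s = 4490 m × (2040 − 1030) / (3330 − 1030) = 1970 m.

1970 m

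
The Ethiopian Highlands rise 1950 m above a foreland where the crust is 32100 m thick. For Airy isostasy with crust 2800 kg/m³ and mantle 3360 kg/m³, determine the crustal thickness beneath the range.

43800 m

Root depth r = h ρ_c / (ρ_m − ρ_c) = 1950 m × 2800 / 560 = 9750 m.
Total thickness = T + h + r = 32100 m + 1950 m + 9750 m = 43800 m.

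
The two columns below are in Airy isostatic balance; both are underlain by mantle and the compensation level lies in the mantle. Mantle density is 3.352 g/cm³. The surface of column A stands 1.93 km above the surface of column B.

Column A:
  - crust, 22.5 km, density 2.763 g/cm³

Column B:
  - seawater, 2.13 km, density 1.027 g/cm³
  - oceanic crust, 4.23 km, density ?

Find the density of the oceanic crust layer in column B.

Take the compensation level at the base of the deeper column (depth z_c below the surface of column A) and equate Σ ρ_i t_i down to z_c; mantle fills any gap and the z_c terms cancel.
Column A: 22.5×2.763 + (z_c − 22.5)×3.352
Column B: 1.93×0 + 2.13×1.027 + 4.23×ρ + (z_c − 1.93 − 6.36)×3.352
The z_c×3.352 term appears on both sides and cancels. Collect the known terms of each column as K = Σ(ρt)_known − 3.352 × (depth of known layers): K_A = 62.1675 − 3.352×22.5 = −13.2525; K_B = 2.18751 − 3.352×(1.93 + 6.36) = −25.60057.
Balance: K_A = K_B + 4.23×ρ, so ρ = (K_A − K_B)/4.23 = 12.3481/4.23 = 2.92 g/cm³.

2.92 g/cm³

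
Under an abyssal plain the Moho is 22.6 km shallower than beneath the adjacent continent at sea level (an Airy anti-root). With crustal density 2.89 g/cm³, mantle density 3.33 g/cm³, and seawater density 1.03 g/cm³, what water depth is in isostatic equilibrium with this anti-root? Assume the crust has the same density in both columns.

5.35 km

Replacing a thickness d of crust by seawater at the top must be balanced by replacing crust with mantle at the base: d (ρ_c − ρ_w) = a (ρ_m − ρ_c).
d = a (ρ_m − ρ_c)/(ρ_c − ρ_w) = 22.6 km × 0.44/1.86 = 5.35 km.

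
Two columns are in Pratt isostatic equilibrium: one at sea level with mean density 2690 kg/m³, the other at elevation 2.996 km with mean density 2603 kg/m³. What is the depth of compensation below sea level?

ρ_ref D = ρ (D + h) → D (ρ_ref − ρ) = ρ h.
D = ρ h/(ρ_ref − ρ) = 2603 × 2.996 km/(2690 − 2603) = 89.6 km.

89.6 km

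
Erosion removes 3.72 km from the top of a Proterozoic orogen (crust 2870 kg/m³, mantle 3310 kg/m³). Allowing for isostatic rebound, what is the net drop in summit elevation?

Rebound u = e ρ_c/ρ_m = 3.72 km × 2870/3310 = 3.225 km.
Net surface drop = e − u = 3.72 km − 3.225 km = e (ρ_m − ρ_c)/ρ_m = 0.495 km.

0.495 km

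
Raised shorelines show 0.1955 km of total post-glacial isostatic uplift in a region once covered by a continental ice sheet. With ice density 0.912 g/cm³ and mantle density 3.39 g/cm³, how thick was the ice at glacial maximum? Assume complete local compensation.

u = t ρ_ice/ρ_m → t = u ρ_m/ρ_ice = 0.1955 km × 3.39/0.912 = 0.727 km.

0.727 km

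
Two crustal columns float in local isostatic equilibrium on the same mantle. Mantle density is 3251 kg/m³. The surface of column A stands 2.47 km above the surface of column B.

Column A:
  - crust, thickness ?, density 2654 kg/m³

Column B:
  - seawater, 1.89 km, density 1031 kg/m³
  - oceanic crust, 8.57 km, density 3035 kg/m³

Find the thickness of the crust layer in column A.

Take the compensation level at the base of the deeper column (depth z_c below the surface of column A) and equate Σ ρ_i t_i down to z_c; mantle fills any gap and the z_c terms cancel.
Column A: x×2654 + (z_c − 0 − x)×3251
Column B: 2.47×0 + 1.89×1031 + 8.57×3035 + (z_c − 2.47 − 10.46)×3251
The z_c×3251 term appears on both sides and cancels. Collect the known terms of each column as K = Σ(ρt)_known − 3251 × (depth of known layers): K_A = 0 − 3251×0 = 0; K_B = 27958.54 − 3251×(2.47 + 10.46) = −14076.89.
Balance: K_A − x×(3251 − 2654) = K_B, so x = (K_A − K_B)/(3251 − 2654) = 14076.9/597 = 23.6 km.

23.6 km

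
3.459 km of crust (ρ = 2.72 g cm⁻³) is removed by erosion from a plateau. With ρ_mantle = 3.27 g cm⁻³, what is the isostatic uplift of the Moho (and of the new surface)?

2.88 km

Unloading: uplift u = e ρ_c/ρ_m = 3.459 km × 2.72/3.27 = 2.88 km.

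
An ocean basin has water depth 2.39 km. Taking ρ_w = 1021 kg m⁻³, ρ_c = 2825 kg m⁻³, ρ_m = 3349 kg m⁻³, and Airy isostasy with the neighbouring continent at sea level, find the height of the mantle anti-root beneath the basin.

8.23 km

By Archimedes' principle applied to the lithosphere: replacing crust with seawater at the top is compensated by replacing crust with mantle at the base: d (ρ_c − ρ_w) = a (ρ_m − ρ_c).
a = d (ρ_c − ρ_w)/(ρ_m − ρ_c) = 2.39 km × 1804/524 = 8.23 km.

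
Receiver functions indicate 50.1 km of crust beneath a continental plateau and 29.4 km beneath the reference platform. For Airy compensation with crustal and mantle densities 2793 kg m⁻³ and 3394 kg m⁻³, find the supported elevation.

3.67 km

Excess crust Δ = 50.1 km − 29.4 km = 20.7 km, split between elevation h and root r with h + r = Δ.
Airy balance ρ_c h = (ρ_m − ρ_c) r gives r = h ρ_c/(ρ_m − ρ_c), so h (1 + ρ_c/(ρ_m − ρ_c)) = Δ, i.e. h = Δ (ρ_m − ρ_c)/ρ_m.
h = 20.7 km × 601/3394 = 3.67 km.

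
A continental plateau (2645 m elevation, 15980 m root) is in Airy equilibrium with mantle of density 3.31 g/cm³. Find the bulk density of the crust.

ρ_c h = (ρ_m − ρ_c) r → ρ_c (h + r) = ρ_m r → ρ_c = ρ_m r / (h + r).
ρ_c = 3.31 × 15980 m / (2645 m + 15980 m) = 2.84 g/cm³.

2.84 g/cm³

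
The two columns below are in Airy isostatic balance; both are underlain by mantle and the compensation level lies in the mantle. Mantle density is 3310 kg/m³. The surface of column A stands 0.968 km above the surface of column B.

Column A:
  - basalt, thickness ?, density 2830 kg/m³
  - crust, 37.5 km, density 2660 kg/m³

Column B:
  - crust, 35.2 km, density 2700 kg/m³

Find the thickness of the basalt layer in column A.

0.627 km

Take the compensation level at the base of the deeper column (depth z_c below the surface of column A) and equate Σ ρ_i t_i down to z_c; mantle fills any gap and the z_c terms cancel.
Column A: x×2830 + 37.5×2660 + (z_c − 37.5 − x)×3310
Column B: 0.968×0 + 35.2×2700 + (z_c − 0.968 − 35.2)×3310
The z_c×3310 term appears on both sides and cancels. Collect the known terms of each column as K = Σ(ρt)_known − 3310 × (depth of known layers): K_A = 99750 − 3310×37.5 = −24375; K_B = 95040 − 3310×(0.968 + 35.2) = −24676.08.
Balance: K_A − x×(3310 − 2830) = K_B, so x = (K_A − K_B)/(3310 − 2830) = 301.08/480 = 0.627 km.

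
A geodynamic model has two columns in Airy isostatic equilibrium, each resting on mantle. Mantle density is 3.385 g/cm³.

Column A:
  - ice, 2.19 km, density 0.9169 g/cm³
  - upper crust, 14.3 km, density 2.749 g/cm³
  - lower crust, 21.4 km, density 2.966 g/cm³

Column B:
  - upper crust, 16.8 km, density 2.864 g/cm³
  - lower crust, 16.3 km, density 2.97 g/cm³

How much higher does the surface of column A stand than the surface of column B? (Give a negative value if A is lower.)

For any compensation level in the mantle, the mantle terms cancel and isostasy reduces to e = (Σt_A − Σt_B) − (Σ(ρt)_A − Σ(ρt)_B) / ρ_m.
Σt_A = 37.89 km; Σt_B = 33.1 km; Σ(ρt)_A = 104.791111; Σ(ρt)_B = 96.5262 (in km·g/cm³).
e = (37.89 − 33.1) − (104.791111 − 96.5262) / 3.385 = 2.35 km.

2.35 km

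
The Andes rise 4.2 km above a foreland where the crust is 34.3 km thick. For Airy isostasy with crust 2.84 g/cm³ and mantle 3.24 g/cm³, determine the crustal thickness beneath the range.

68.3 km

Root depth r = h ρ_c / (ρ_m − ρ_c) = 4.2 km × 2.84 / 0.4 = 29.82 km.
Total thickness = T + h + r = 34.3 km + 4.2 km + 29.82 km = 68.3 km.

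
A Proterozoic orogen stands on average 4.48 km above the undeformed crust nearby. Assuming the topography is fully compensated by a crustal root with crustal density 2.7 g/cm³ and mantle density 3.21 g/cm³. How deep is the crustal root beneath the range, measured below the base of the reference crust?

23.7 km

By Archimedes' principle applied to the lithosphere: the weight of the topography is balanced by the buoyancy of the root, ρ_c h = (ρ_m − ρ_c) r.
r = h · ρ_c / (ρ_m − ρ_c) = 4.48 km × 2.7 / (3.21 − 2.7) = 23.7 km.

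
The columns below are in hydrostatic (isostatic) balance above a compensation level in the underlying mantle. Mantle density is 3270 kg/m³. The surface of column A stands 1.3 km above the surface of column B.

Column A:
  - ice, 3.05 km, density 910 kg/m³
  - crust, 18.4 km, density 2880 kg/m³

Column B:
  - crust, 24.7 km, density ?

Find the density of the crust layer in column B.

Take the compensation level at the base of the deeper column (depth z_c below the surface of column A) and equate Σ ρ_i t_i down to z_c; mantle fills any gap and the z_c terms cancel.
Column A: 3.05×910 + 18.4×2880 + (z_c − 21.45)×3270
Column B: 1.3×0 + 24.7×ρ + (z_c − 1.3 − 24.7)×3270
The z_c×3270 term appears on both sides and cancels. Collect the known terms of each column as K = Σ(ρt)_known − 3270 × (depth of known layers): K_A = 55767.5 − 3270×21.45 = −14374; K_B = 0 − 3270×(1.3 + 24.7) = −85020.
Balance: K_A = K_B + 24.7×ρ, so ρ = (K_A − K_B)/24.7 = 70646/24.7 = 2860 kg/m³.

2860 kg/m³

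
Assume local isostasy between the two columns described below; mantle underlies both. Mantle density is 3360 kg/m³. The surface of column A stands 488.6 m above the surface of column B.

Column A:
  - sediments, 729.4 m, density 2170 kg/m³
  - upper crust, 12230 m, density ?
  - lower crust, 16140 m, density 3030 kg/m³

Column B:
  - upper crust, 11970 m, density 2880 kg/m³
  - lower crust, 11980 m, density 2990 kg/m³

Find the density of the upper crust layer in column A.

Take the compensation level at the base of the deeper column (depth z_c below the surface of column A) and equate Σ ρ_i t_i down to z_c; mantle fills any gap and the z_c terms cancel.
Column A: 729.4×2170 + 12230×ρ + 16140×3030 + (z_c − 29099.4)×3360
Column B: 488.6×0 + 11970×2880 + 11980×2990 + (z_c − 488.6 − 23950)×3360
The z_c×3360 term appears on both sides and cancels. Collect the known terms of each column as K = Σ(ρt)_known − 3360 × (depth of known layers): K_A = 50486998 − 3360×29099.4 = −47286986; K_B = 70293800 − 3360×(488.6 + 23950) = −11819896.
Balance: K_A + 12230×ρ = K_B, so ρ = (K_B − K_A)/12230 = 35467100/12230 = 2900 kg/m³.

2900 kg/m³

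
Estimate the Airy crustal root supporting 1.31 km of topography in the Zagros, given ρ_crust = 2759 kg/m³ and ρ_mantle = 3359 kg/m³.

By Archimedes' principle applied to the lithosphere: the weight of the topography is balanced by the buoyancy of the root, ρ_c h = (ρ_m − ρ_c) r.
r = h · ρ_c / (ρ_m − ρ_c) = 1.31 km × 2759 / (3359 − 2759) = 6.02 km.

6.02 km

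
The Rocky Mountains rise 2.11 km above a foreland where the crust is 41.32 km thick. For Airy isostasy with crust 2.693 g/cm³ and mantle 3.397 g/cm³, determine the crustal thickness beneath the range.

Root depth r = h ρ_c / (ρ_m − ρ_c) = 2.11 km × 2.693 / 0.704 = 8.071 km.
Total thickness = T + h + r = 41.32 km + 2.11 km + 8.071 km = 51.5 km.

51.5 km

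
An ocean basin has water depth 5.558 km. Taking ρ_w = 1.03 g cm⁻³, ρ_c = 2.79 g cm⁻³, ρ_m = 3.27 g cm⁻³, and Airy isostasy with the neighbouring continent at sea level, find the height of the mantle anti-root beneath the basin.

In Airy isostatic equilibrium: replacing crust with seawater at the top is compensated by replacing crust with mantle at the base: d (ρ_c − ρ_w) = a (ρ_m − ρ_c).
a = d (ρ_c − ρ_w)/(ρ_m − ρ_c) = 5.558 km × 1.76/0.48 = 20.4 km.

20.4 km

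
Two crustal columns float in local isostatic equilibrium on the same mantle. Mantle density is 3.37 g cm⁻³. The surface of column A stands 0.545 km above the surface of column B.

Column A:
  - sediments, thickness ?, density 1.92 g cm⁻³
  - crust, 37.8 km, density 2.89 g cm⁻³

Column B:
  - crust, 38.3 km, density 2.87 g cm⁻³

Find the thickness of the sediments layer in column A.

Take the compensation level at the base of the deeper column (depth z_c below the surface of column A) and equate Σ ρ_i t_i down to z_c; mantle fills any gap and the z_c terms cancel.
Column A: x×1.92 + 37.8×2.89 + (z_c − 37.8 − x)×3.37
Column B: 0.545×0 + 38.3×2.87 + (z_c − 0.545 − 38.3)×3.37
The z_c×3.37 term appears on both sides and cancels. Collect the known terms of each column as K = Σ(ρt)_known − 3.37 × (depth of known layers): K_A = 109.242 − 3.37×37.8 = −18.144; K_B = 109.921 − 3.37×(0.545 + 38.3) = −20.98665.
Balance: K_A − x×(3.37 − 1.92) = K_B, so x = (K_A − K_B)/(3.37 − 1.92) = 2.84265/1.45 = 1.96 km.

1.96 km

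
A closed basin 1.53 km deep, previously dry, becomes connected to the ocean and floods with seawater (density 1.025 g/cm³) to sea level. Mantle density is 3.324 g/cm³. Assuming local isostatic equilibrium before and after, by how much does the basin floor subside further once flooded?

After flooding the water column is d + s deep. Its weight must equal the weight of mantle displaced by the extra subsidence s: (d + s) ρ_w = s ρ_m.
s = d ρ_w / (ρ_m − ρ_w) = 1.53 km × 1.025/(3.324 − 1.025) = 0.682 km.

0.682 km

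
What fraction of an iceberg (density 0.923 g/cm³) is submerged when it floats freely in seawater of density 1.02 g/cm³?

90.5%

Submerged fraction = ρ_obj/ρ_fluid = 0.923/1.02 = 90.5%.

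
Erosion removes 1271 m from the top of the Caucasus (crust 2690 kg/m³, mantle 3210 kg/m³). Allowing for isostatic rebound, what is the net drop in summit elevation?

206 m

Rebound u = e ρ_c/ρ_m = 1271 m × 2690/3210 = 1065 m.
Net surface drop = e − u = 1271 m − 1065 m = e (ρ_m − ρ_c)/ρ_m = 206 m.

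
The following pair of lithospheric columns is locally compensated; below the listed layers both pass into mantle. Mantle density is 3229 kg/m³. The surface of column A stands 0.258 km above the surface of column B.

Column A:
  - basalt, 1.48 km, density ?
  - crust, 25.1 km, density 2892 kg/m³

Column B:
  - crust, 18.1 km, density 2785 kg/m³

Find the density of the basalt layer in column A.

2950 kg/m³

Take the compensation level at the base of the deeper column (depth z_c below the surface of column A) and equate Σ ρ_i t_i down to z_c; mantle fills any gap and the z_c terms cancel.
Column A: 1.48×ρ + 25.1×2892 + (z_c − 26.58)×3229
Column B: 0.258×0 + 18.1×2785 + (z_c − 0.258 − 18.1)×3229
The z_c×3229 term appears on both sides and cancels. Collect the known terms of each column as K = Σ(ρt)_known − 3229 × (depth of known layers): K_A = 72589.2 − 3229×26.58 = −13237.62; K_B = 50408.5 − 3229×(0.258 + 18.1) = −8869.482.
Balance: K_A + 1.48×ρ = K_B, so ρ = (K_B − K_A)/1.48 = 4368.14/1.48 = 2950 kg/m³.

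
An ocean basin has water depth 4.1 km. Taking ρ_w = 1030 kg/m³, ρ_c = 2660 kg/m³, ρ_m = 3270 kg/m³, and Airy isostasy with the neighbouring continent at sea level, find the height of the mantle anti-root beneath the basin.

By Archimedes' principle applied to the lithosphere: replacing crust with seawater at the top is compensated by replacing crust with mantle at the base: d (ρ_c − ρ_w) = a (ρ_m − ρ_c).
a = d (ρ_c − ρ_w)/(ρ_m − ρ_c) = 4.1 km × 1630/610 = 11 km.

11 km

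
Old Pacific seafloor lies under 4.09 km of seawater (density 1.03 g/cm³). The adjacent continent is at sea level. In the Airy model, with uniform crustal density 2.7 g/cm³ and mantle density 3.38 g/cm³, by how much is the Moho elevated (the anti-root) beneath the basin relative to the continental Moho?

For local isostatic compensation: replacing crust with seawater at the top is compensated by replacing crust with mantle at the base: d (ρ_c − ρ_w) = a (ρ_m − ρ_c).
a = d (ρ_c − ρ_w)/(ρ_m − ρ_c) = 4.09 km × 1.67/0.68 = 10 km.

10 km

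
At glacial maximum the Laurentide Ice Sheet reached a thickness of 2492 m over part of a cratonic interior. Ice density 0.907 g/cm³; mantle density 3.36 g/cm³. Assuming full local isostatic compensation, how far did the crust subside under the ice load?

Isostatic balance requires: the ice load ρ_ice t is balanced by mantle displaced below, ρ_m s.
s = t ρ_ice / ρ_m = 2492 m × 0.907/3.36 = 673 m.

673 m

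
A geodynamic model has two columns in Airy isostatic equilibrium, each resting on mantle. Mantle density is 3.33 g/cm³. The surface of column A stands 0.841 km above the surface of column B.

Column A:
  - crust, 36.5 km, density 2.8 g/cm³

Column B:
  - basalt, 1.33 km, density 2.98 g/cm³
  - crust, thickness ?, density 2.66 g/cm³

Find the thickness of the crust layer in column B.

24 km

Take the compensation level at the base of the deeper column (depth z_c below the surface of column A) and equate Σ ρ_i t_i down to z_c; mantle fills any gap and the z_c terms cancel.
Column A: 36.5×2.8 + (z_c − 36.5)×3.33
Column B: 0.841×0 + 1.33×2.98 + x×2.66 + (z_c − 0.841 − 1.33 − x)×3.33
The z_c×3.33 term appears on both sides and cancels. Collect the known terms of each column as K = Σ(ρt)_known − 3.33 × (depth of known layers): K_A = 102.2 − 3.33×36.5 = −19.345; K_B = 3.9634 − 3.33×(0.841 + 1.33) = −3.26603.
Balance: K_A = K_B − x×(3.33 − 2.66), so x = (K_B − K_A)/(3.33 − 2.66) = 16.079/0.67 = 24 km.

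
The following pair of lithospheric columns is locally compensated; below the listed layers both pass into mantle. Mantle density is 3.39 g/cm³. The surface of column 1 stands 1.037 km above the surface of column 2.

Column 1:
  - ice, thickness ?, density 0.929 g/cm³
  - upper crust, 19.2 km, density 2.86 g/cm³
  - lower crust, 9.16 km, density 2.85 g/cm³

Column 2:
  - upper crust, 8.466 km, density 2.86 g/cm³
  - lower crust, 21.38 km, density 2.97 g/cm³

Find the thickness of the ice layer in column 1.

0.756 km

Take the compensation level at the base of the deeper column (depth z_c below the surface of column 1) and equate Σ ρ_i t_i down to z_c; mantle fills any gap and the z_c terms cancel.
Column 1: x×0.929 + 19.2×2.86 + 9.16×2.85 + (z_c − 28.36 − x)×3.39
Column 2: 1.037×0 + 8.466×2.86 + 21.38×2.97 + (z_c − 1.037 − 29.846)×3.39
The z_c×3.39 term appears on both sides and cancels. Collect the known terms of each column as K = Σ(ρt)_known − 3.39 × (depth of known layers): K_1 = 81.018 − 3.39×28.36 = −15.1224; K_2 = 87.71136 − 3.39×(1.037 + 29.846) = −16.98201.
Balance: K_1 − x×(3.39 − 0.929) = K_2, so x = (K_1 − K_2)/(3.39 − 0.929) = 1.85961/2.461 = 0.756 km.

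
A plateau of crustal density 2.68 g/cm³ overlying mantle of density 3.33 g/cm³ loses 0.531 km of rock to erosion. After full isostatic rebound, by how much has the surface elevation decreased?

Rebound u = e ρ_c/ρ_m = 0.531 km × 2.68/3.33 = 0.4274 km.
Net surface drop = e − u = 0.531 km − 0.4274 km = e (ρ_m − ρ_c)/ρ_m = 0.104 km.

0.104 km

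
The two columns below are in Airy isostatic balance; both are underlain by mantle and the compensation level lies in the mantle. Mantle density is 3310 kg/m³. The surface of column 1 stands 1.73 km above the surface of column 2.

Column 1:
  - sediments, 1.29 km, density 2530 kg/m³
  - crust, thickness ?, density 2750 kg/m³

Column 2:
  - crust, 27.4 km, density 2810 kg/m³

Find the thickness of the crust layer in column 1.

Take the compensation level at the base of the deeper column (depth z_c below the surface of column 1) and equate Σ ρ_i t_i down to z_c; mantle fills any gap and the z_c terms cancel.
Column 1: 1.29×2530 + x×2750 + (z_c − 1.29 − x)×3310
Column 2: 1.73×0 + 27.4×2810 + (z_c − 1.73 − 27.4)×3310
The z_c×3310 term appears on both sides and cancels. Collect the known terms of each column as K = Σ(ρt)_known − 3310 × (depth of known layers): K_1 = 3263.7 − 3310×1.29 = −1006.2; K_2 = 76994 − 3310×(1.73 + 27.4) = −19426.3.
Balance: K_1 − x×(3310 − 2750) = K_2, so x = (K_1 − K_2)/(3310 − 2750) = 18420.1/560 = 32.9 km.

32.9 km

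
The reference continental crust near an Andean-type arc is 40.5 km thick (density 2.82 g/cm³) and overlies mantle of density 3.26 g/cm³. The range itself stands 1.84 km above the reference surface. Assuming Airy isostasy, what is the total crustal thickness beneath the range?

54.1 km

Root depth r = h ρ_c / (ρ_m − ρ_c) = 1.84 km × 2.82 / 0.44 = 11.79 km.
Total thickness = T + h + r = 40.5 km + 1.84 km + 11.79 km = 54.1 km.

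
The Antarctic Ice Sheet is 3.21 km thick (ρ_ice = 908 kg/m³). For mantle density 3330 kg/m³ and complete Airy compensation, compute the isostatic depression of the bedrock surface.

0.875 km

For local isostatic compensation: the ice load ρ_ice t is balanced by mantle displaced below, ρ_m s.
s = t ρ_ice / ρ_m = 3.21 km × 908/3330 = 0.875 km.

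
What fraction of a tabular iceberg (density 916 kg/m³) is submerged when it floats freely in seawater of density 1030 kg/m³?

Submerged fraction = ρ_obj/ρ_fluid = 916/1030 = 0.889.

0.889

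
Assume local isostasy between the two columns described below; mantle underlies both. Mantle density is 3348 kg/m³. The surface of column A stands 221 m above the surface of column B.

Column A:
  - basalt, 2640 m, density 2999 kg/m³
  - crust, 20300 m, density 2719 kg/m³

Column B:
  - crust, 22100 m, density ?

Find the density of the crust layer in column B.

Take the compensation level at the base of the deeper column (depth z_c below the surface of column A) and equate Σ ρ_i t_i down to z_c; mantle fills any gap and the z_c terms cancel.
Column A: 2640×2999 + 20300×2719 + (z_c − 22940)×3348
Column B: 221×0 + 22100×ρ + (z_c − 221 − 22100)×3348
The z_c×3348 term appears on both sides and cancels. Collect the known terms of each column as K = Σ(ρt)_known − 3348 × (depth of known layers): K_A = 63113060 − 3348×22940 = −13690060; K_B = 0 − 3348×(221 + 22100) = −74730708.
Balance: K_A = K_B + 22100×ρ, so ρ = (K_A − K_B)/22100 = 61040600/22100 = 2760 kg/m³.

2760 kg/m³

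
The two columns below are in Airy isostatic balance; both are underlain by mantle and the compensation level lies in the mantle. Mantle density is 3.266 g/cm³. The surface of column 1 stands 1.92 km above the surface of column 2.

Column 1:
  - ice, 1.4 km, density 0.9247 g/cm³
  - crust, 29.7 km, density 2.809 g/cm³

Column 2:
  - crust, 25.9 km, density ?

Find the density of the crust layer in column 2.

2.86 g/cm³

Take the compensation level at the base of the deeper column (depth z_c below the surface of column 1) and equate Σ ρ_i t_i down to z_c; mantle fills any gap and the z_c terms cancel.
Column 1: 1.4×0.9247 + 29.7×2.809 + (z_c − 31.1)×3.266
Column 2: 1.92×0 + 25.9×ρ + (z_c − 1.92 − 25.9)×3.266
The z_c×3.266 term appears on both sides and cancels. Collect the known terms of each column as K = Σ(ρt)_known − 3.266 × (depth of known layers): K_1 = 84.72188 − 3.266×31.1 = −16.85072; K_2 = 0 − 3.266×(1.92 + 25.9) = −90.86012.
Balance: K_1 = K_2 + 25.9×ρ, so ρ = (K_1 − K_2)/25.9 = 74.0094/25.9 = 2.86 g/cm³.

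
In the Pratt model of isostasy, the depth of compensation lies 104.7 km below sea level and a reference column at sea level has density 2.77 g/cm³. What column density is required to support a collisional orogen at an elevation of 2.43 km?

Pratt balance: ρ_ref D = ρ (D + h).
ρ = ρ_ref D/(D + h) = 2.77 × 104.7 km/(104.7 km + 2.43 km) = 2.71 g/cm³.

2.71 g/cm³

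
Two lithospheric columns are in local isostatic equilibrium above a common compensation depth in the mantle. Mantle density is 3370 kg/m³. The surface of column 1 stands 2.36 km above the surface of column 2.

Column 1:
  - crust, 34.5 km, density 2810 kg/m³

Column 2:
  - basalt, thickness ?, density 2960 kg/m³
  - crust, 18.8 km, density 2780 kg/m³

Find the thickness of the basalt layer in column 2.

0.67 km

Take the compensation level at the base of the deeper column (depth z_c below the surface of column 1) and equate Σ ρ_i t_i down to z_c; mantle fills any gap and the z_c terms cancel.
Column 1: 34.5×2810 + (z_c − 34.5)×3370
Column 2: 2.36×0 + x×2960 + 18.8×2780 + (z_c − 2.36 − 18.8 − x)×3370
The z_c×3370 term appears on both sides and cancels. Collect the known terms of each column as K = Σ(ρt)_known − 3370 × (depth of known layers): K_1 = 96945 − 3370×34.5 = −19320; K_2 = 52264 − 3370×(2.36 + 18.8) = −19045.2.
Balance: K_1 = K_2 − x×(3370 − 2960), so x = (K_2 − K_1)/(3370 − 2960) = 274.8/410 = 0.67 km.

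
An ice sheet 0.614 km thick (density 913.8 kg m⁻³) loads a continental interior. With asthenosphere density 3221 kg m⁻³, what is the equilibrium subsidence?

By Archimedes' principle applied to the lithosphere: the ice load ρ_ice t is balanced by mantle displaced below, ρ_m s.
s = t ρ_ice / ρ_m = 0.614 km × 913.8/3221 = 0.174 km.

0.174 km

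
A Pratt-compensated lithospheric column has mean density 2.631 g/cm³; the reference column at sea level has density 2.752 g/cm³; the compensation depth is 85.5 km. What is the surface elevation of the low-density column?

ρ_ref D = ρ (D + h) → h = D (ρ_ref − ρ)/ρ.
h = 85.5 km × (2.752 − 2.631)/2.631 = 3.93 km.

3.93 km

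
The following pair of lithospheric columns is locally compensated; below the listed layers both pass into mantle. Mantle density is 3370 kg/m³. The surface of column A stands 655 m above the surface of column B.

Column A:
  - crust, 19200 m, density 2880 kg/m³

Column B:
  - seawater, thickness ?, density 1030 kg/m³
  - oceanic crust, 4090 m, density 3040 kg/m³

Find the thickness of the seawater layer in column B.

2500 m

Take the compensation level at the base of the deeper column (depth z_c below the surface of column A) and equate Σ ρ_i t_i down to z_c; mantle fills any gap and the z_c terms cancel.
Column A: 19200×2880 + (z_c − 19200)×3370
Column B: 655×0 + x×1030 + 4090×3040 + (z_c − 655 − 4090 − x)×3370
The z_c×3370 term appears on both sides and cancels. Collect the known terms of each column as K = Σ(ρt)_known − 3370 × (depth of known layers): K_A = 55296000 − 3370×19200 = −9408000; K_B = 12433600 − 3370×(655 + 4090) = −3557050.
Balance: K_A = K_B − x×(3370 − 1030), so x = (K_B − K_A)/(3370 − 1030) = 5850950/2340 = 2500 m.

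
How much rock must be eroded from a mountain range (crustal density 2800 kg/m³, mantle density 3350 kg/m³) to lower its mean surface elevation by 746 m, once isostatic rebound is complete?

Net drop Δ = e − u = e − e ρ_c/ρ_m = e (ρ_m − ρ_c)/ρ_m.
e = Δ ρ_m/(ρ_m − ρ_c) = 746 m × 3350/550 = 4540 m.

4540 m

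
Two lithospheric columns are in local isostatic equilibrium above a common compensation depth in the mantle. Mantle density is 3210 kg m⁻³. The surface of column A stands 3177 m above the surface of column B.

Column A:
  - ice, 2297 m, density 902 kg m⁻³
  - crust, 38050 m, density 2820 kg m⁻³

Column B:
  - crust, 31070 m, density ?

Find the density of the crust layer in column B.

2890 kg m⁻³

Take the compensation level at the base of the deeper column (depth z_c below the surface of column A) and equate Σ ρ_i t_i down to z_c; mantle fills any gap and the z_c terms cancel.
Column A: 2297×902 + 38050×2820 + (z_c − 40347)×3210
Column B: 3177×0 + 31070×ρ + (z_c − 3177 − 31070)×3210
The z_c×3210 term appears on both sides and cancels. Collect the known terms of each column as K = Σ(ρt)_known − 3210 × (depth of known layers): K_A = 109372894 − 3210×40347 = −20140976; K_B = 0 − 3210×(3177 + 31070) = −109932870.
Balance: K_A = K_B + 31070×ρ, so ρ = (K_A − K_B)/31070 = 89791900/31070 = 2890 kg m⁻³.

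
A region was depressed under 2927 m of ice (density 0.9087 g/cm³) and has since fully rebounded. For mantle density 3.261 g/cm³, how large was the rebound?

Removing the load lets mantle flow back in; uplift u satisfies ρ_ice t = ρ_m u.
u = t ρ_ice/ρ_m = 2927 m × 0.9087/3.261 = 816 m.

816 m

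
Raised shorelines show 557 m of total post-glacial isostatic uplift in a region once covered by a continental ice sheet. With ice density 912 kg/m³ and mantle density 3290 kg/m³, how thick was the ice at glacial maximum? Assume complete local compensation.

2010 m

u = t ρ_ice/ρ_m → t = u ρ_m/ρ_ice = 557 m × 3290/912 = 2010 m.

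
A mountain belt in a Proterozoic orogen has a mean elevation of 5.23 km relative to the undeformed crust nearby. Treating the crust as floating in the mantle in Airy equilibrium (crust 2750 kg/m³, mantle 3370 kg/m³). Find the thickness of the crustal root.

23.2 km

Balancing pressure at the compensation depth: the weight of the topography is balanced by the buoyancy of the root, ρ_c h = (ρ_m − ρ_c) r.
r = h · ρ_c / (ρ_m − ρ_c) = 5.23 km × 2750 / (3370 − 2750) = 23.2 km.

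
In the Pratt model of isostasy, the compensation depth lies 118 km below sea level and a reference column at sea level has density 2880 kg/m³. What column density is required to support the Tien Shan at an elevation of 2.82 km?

Pratt balance: ρ_ref D = ρ (D + h).
ρ = ρ_ref D/(D + h) = 2880 × 118 km/(118 km + 2.82 km) = 2810 kg/m³.

2810 kg/m³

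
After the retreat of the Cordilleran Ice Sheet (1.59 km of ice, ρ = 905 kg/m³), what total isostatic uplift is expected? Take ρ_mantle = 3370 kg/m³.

0.427 km

Removing the load lets mantle flow back in; uplift u satisfies ρ_ice t = ρ_m u.
u = t ρ_ice/ρ_m = 1.59 km × 905/3370 = 0.427 km.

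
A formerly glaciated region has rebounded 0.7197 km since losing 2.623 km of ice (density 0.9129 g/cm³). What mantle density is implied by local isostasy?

ρ_m = ρ_ice t / u = 0.9129 × 2.623 km/0.7197 km = 3.33 g/cm³.

3.33 g/cm³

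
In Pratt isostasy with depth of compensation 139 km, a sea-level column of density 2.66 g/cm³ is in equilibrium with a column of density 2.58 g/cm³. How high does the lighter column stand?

ρ_ref D = ρ (D + h) → h = D (ρ_ref − ρ)/ρ.
h = 139 km × (2.66 − 2.58)/2.58 = 4.31 km.

4.31 km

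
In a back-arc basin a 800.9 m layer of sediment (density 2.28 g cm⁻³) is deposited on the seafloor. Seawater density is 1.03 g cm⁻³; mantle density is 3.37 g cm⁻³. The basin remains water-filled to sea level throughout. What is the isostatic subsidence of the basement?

428 m

Submarine loading: the sediment displaces seawater, and the subsidence is in turn flooded, so s (ρ_m − ρ_w) = t (ρ_sed − ρ_w).
s = 800.9 m × (2.28 − 1.03) / (3.37 − 1.03) = 428 m.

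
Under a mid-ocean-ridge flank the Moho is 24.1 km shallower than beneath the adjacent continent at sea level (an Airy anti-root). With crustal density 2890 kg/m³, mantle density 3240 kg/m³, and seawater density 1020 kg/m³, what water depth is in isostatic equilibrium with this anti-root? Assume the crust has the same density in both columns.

Replacing a thickness d of crust by seawater at the top must be balanced by replacing crust with mantle at the base: d (ρ_c − ρ_w) = a (ρ_m − ρ_c).
d = a (ρ_m − ρ_c)/(ρ_c − ρ_w) = 24.1 km × 350/1870 = 4.51 km.

4.51 km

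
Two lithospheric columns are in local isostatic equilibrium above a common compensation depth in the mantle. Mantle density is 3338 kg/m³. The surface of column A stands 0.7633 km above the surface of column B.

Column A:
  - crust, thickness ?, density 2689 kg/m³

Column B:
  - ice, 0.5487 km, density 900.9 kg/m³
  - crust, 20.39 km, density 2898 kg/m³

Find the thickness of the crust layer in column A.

19.8 km

Take the compensation level at the base of the deeper column (depth z_c below the surface of column A) and equate Σ ρ_i t_i down to z_c; mantle fills any gap and the z_c terms cancel.
Column A: x×2689 + (z_c − 0 − x)×3338
Column B: 0.7633×0 + 0.5487×900.9 + 20.39×2898 + (z_c − 0.7633 − 20.9387)×3338
The z_c×3338 term appears on both sides and cancels. Collect the known terms of each column as K = Σ(ρt)_known − 3338 × (depth of known layers): K_A = 0 − 3338×0 = 0; K_B = 59584.5438 − 3338×(0.7633 + 20.9387) = −12856.7322.
Balance: K_A − x×(3338 − 2689) = K_B, so x = (K_A − K_B)/(3338 − 2689) = 12856.7/649 = 19.8 km.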